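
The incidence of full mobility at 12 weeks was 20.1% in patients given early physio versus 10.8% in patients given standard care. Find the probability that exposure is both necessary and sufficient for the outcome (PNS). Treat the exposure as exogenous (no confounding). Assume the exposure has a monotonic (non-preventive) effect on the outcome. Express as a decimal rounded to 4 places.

p₁ = 0.201, p₀ = 0.108.
Under exogeneity and monotonicity, PNS = p₁ − p₀.
PNS = 0.201 − 0.108 = 0.093

PNS ≈ 0.0930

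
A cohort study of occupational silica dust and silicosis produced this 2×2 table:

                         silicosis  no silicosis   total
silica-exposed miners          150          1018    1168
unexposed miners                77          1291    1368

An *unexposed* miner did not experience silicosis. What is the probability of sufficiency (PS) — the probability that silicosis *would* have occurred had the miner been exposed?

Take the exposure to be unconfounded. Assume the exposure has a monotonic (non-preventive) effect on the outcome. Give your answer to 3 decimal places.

p₁ = P(outcome | exposed) = 150/1168 = 0.12842
p₀ = P(outcome | unexposed) = 77/1368 = 0.056287
Under exogeneity and monotonicity, PS = (p₁ − p₀) / (1 − p₀).
PS = (0.12842 − 0.056287) / (1 − 0.056287) = 0.072138 / 0.94371 ≈ 0.0764

PS ≈ 0.076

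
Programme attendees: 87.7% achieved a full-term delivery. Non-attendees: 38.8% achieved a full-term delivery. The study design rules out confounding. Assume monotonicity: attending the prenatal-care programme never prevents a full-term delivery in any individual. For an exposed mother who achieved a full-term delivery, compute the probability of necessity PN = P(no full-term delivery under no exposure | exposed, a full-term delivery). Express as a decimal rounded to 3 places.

p₁ = 0.877, p₀ = 0.388.
Under exogeneity and monotonicity, PN = (p₁ − p₀) / p₁.
PN = (0.877 − 0.388) / 0.877 = 0.489 / 0.877 ≈ 0.5576

PN ≈ 0.558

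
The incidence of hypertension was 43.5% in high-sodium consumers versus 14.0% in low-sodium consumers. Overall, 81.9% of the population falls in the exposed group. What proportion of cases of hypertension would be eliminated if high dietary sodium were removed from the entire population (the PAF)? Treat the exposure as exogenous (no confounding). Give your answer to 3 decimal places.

p₁ = 0.435, p₀ = 0.14.
Overall risk P(Y=1) = π·p₁ + (1−π)·p₀ = 0.819×0.435 + 0.181×0.14 = 0.3816.
Under exogeneity, PAF = [P(Y=1) − p₀] / P(Y=1).
PAF = (0.3816 − 0.14) / 0.3816 ≈ 0.6331

PAF ≈ 0.633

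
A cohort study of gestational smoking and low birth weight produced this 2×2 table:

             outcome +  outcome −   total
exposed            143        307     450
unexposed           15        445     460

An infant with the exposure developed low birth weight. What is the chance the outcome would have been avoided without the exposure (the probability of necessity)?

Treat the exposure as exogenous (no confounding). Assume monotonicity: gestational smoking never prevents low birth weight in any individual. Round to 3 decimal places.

p₁ = P(outcome | exposed) = 143/450 = 0.31778
p₀ = P(outcome | unexposed) = 15/460 = 0.032609
Under exogeneity and monotonicity, PN = (p₁ − p₀) / p₁.
PN = (0.31778 − 0.032609) / 0.31778 = 0.28517 / 0.31778 ≈ 0.8974

PN ≈ 0.897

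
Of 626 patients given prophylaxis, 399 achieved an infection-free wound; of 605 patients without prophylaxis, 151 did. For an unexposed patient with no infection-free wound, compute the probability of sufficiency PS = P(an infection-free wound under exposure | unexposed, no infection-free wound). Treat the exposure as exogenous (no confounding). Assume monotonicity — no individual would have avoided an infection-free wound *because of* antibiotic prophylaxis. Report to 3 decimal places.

PS ≈ 0.517

p₁ = P(outcome | exposed) = 399/626 = 0.63738
p₀ = P(outcome | unexposed) = 151/605 = 0.24959
Under exogeneity and monotonicity, PS = (p₁ − p₀) / (1 − p₀).
PS = (0.63738 − 0.24959) / (1 − 0.24959) = 0.38779 / 0.75041 ≈ 0.5168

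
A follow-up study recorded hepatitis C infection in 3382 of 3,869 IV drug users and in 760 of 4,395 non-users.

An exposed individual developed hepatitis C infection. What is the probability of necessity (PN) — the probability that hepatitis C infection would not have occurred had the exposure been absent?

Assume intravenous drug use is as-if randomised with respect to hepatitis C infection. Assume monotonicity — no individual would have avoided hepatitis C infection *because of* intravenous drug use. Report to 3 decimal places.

PN ≈ 0.802

p₁ = P(outcome | exposed) = 3382/3869 = 0.87413
p₀ = P(outcome | unexposed) = 760/4395 = 0.17292
Under exogeneity and monotonicity, PN = (p₁ − p₀) / p₁.
PN = (0.87413 − 0.17292) / 0.87413 = 0.7012 / 0.87413 ≈ 0.8022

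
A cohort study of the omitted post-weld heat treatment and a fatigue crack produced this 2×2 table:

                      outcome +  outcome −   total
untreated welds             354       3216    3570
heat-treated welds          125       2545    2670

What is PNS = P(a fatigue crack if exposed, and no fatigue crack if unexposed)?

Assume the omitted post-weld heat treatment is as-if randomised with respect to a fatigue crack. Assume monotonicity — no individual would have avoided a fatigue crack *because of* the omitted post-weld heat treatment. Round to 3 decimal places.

PNS ≈ 0.052

p₁ = P(outcome | exposed) = 354/3570 = 0.09916
p₀ = P(outcome | unexposed) = 125/2670 = 0.046816
Under exogeneity and monotonicity, PNS = p₁ − p₀.
PNS = 0.09916 − 0.046816 = 0.052343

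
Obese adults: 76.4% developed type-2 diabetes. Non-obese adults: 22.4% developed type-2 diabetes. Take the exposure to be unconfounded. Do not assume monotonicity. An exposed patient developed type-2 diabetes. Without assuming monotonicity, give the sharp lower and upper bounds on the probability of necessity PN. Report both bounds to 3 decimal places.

p₁ = 0.764, p₀ = 0.224.
Under exogeneity alone the bounds on PN are max{0,(p₁−p₀)/p₁} ≤ PN ≤ min{1,(1−p₀)/p₁}.
  lower = (p₁ − p₀)/p₁ = 0.54 / 0.764 ≈ 0.7068
  upper = min{1, (1 − p₀)/p₁} = 0.776 / 0.764 ≈ 1.0157 → capped at 1

0.707 ≤ PN ≤ 1.000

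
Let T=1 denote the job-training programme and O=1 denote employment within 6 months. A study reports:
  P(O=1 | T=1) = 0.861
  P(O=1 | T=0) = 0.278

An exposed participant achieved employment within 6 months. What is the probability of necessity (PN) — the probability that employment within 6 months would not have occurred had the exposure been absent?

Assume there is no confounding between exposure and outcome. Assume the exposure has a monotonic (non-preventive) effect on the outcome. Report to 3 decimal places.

PN ≈ 0.677

Let p₁ = 0.861, p₀ = 0.278.
Under exogeneity and monotonicity, PN = (p₁ − p₀) / p₁.
PN = (0.861 − 0.278) / 0.861 = 0.583 / 0.861 ≈ 0.6771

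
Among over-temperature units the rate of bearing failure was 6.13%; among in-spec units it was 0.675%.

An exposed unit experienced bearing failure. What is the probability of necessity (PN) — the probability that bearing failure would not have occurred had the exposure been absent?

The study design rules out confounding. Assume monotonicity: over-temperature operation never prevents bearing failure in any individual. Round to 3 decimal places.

PN ≈ 0.890

p₁ = 0.0613, p₀ = 0.00675.
Under exogeneity and monotonicity, PN = (p₁ − p₀) / p₁.
PN = (0.0613 − 0.00675) / 0.0613 = 0.05455 / 0.0613 ≈ 0.8899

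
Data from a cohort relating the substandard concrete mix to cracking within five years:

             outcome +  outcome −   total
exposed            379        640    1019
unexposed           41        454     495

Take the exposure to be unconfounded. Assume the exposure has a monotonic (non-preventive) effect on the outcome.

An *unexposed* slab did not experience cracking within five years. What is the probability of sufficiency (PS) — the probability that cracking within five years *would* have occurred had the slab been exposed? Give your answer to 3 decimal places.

p₁ = P(outcome | exposed) = 379/1019 = 0.37193
p₀ = P(outcome | unexposed) = 41/495 = 0.082828
Under exogeneity and monotonicity, PS = (p₁ − p₀)/(1 − p₀).
PS = (0.37193 − 0.082828) / 0.91717 ≈ 0.3152

PS ≈ 0.315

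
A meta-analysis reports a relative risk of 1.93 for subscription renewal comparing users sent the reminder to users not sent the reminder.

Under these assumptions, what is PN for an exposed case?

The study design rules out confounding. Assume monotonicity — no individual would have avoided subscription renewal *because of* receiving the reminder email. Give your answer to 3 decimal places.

Under exogeneity and monotonicity, PN = (RR − 1) / RR = 1 − 1/RR.
PN = (1.93 − 1) / 1.93 = 0.93 / 1.93 ≈ 0.4819

PN ≈ 0.482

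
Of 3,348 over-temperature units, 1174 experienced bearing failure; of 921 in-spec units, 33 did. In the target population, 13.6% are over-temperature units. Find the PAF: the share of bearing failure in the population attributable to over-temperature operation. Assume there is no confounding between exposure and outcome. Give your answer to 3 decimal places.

p₁ = P(outcome | exposed) = 1174/3348 = 0.35066
p₀ = P(outcome | unexposed) = 33/921 = 0.035831
Overall risk P(Y=1) = π·p₁ + (1−π)·p₀ = 0.136×0.35066 + 0.864×0.035831 = 0.078647.
Under exogeneity, PAF = [P(Y=1) − p₀] / P(Y=1).
PAF = (0.078647 − 0.035831) / 0.078647 ≈ 0.5444

PAF ≈ 0.544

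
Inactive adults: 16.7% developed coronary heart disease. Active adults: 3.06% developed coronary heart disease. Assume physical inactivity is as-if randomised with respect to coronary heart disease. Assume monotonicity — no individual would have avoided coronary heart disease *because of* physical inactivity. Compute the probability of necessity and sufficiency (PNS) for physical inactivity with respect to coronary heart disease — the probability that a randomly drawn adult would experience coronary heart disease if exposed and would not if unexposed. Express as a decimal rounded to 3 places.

p₁ = 0.167, p₀ = 0.0306.
Under exogeneity and monotonicity, PNS = p₁ − p₀.
PNS = 0.167 − 0.0306 = 0.1364

PNS ≈ 0.136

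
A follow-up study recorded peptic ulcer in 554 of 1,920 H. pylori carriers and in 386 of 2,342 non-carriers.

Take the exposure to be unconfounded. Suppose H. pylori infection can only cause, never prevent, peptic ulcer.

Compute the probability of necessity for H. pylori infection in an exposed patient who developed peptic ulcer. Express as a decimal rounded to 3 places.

PN ≈ 0.429

p₁ = P(outcome | exposed) = 554/1920 = 0.28854
p₀ = P(outcome | unexposed) = 386/2342 = 0.16482
Under exogeneity and monotonicity, PN = (p₁ − p₀) / p₁.
PN = (0.28854 − 0.16482) / 0.28854 = 0.12373 / 0.28854 ≈ 0.4288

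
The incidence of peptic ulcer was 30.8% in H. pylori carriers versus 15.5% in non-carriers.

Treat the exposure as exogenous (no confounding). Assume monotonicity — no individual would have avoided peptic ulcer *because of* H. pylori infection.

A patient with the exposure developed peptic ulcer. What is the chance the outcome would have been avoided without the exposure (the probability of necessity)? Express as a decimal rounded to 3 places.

PN ≈ 0.497

p₁ = 0.308, p₀ = 0.155.
Under exogeneity and monotonicity, PN = (p₁ − p₀) / p₁.
PN = (0.308 − 0.155) / 0.308 = 0.153 / 0.308 ≈ 0.4968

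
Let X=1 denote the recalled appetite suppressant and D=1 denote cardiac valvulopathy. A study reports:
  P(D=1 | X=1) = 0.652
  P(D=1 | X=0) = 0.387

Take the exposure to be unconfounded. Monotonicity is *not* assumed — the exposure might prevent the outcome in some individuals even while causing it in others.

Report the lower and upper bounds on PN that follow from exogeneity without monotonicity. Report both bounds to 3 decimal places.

0.406 ≤ PN ≤ 0.940

Let p₁ = 0.652, p₀ = 0.387.
Under exogeneity alone the bounds on PN are max{0,(p₁−p₀)/p₁} ≤ PN ≤ min{1,(1−p₀)/p₁}.
  lower = (p₁ − p₀)/p₁ = 0.265 / 0.652 ≈ 0.4064
  upper = min{1, (1 − p₀)/p₁} = 0.613 / 0.652 ≈ 0.9402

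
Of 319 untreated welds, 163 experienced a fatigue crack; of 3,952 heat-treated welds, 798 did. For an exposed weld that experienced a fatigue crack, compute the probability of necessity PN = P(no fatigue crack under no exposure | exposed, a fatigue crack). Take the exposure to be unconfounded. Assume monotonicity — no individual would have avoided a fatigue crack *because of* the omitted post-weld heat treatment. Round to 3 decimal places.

PN ≈ 0.605

p₁ = P(outcome | exposed) = 163/319 = 0.51097
p₀ = P(outcome | unexposed) = 798/3952 = 0.20192
Under exogeneity and monotonicity, PN = (p₁ − p₀) / p₁.
PN = (0.51097 − 0.20192) / 0.51097 = 0.30905 / 0.51097 ≈ 0.6048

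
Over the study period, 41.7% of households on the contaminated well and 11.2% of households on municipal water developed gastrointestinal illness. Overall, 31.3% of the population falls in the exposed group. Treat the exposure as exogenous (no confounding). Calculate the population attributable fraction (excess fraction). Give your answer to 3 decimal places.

PAF ≈ 0.460

p₁ = 0.417, p₀ = 0.112.
Overall risk P(Y=1) = π·p₁ + (1−π)·p₀ = 0.313×0.417 + 0.687×0.112 = 0.20747.
Under exogeneity, PAF = [P(Y=1) − p₀] / P(Y=1).
PAF = (0.20747 − 0.112) / 0.20747 ≈ 0.4601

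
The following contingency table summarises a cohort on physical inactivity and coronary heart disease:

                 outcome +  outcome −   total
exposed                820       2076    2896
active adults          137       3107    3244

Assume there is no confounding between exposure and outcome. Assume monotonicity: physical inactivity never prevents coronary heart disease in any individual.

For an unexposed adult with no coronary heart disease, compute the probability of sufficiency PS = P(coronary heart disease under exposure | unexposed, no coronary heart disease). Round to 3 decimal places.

p₁ = P(outcome | exposed) = 820/2896 = 0.28315
p₀ = P(outcome | unexposed) = 137/3244 = 0.042232
Under exogeneity and monotonicity, PS = (p₁ − p₀) / (1 − p₀).
PS = (0.28315 − 0.042232) / (1 − 0.042232) = 0.24092 / 0.95777 ≈ 0.2515

PS ≈ 0.252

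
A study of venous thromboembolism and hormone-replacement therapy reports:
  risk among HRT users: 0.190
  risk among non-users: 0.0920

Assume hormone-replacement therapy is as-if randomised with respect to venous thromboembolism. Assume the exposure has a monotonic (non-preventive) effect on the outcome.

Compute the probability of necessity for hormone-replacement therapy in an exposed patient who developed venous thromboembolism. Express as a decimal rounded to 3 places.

PN ≈ 0.516

Let p₁ = 0.19, p₀ = 0.092.
Under exogeneity and monotonicity, PN = (p₁ − p₀) / p₁.
PN = (0.19 − 0.092) / 0.19 = 0.098 / 0.19 ≈ 0.5158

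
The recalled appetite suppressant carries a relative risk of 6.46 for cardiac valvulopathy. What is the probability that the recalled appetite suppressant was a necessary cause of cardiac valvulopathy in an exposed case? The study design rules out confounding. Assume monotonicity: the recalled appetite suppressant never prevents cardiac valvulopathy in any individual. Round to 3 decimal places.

PN ≈ 0.845

Under exogeneity and monotonicity, PN = (RR − 1) / RR = 1 − 1/RR.
PN = (6.46 − 1) / 6.46 = 5.46 / 6.46 ≈ 0.8452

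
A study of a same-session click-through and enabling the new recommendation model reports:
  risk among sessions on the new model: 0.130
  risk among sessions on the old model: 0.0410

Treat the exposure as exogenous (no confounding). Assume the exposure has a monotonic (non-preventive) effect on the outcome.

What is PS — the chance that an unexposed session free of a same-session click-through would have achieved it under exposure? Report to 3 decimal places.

PS ≈ 0.093

Let p₁ = 0.13, p₀ = 0.041.
Under exogeneity and monotonicity, PS = (p₁ − p₀) / (1 − p₀).
PS = (0.13 − 0.041) / (1 − 0.041) = 0.089 / 0.959 ≈ 0.0928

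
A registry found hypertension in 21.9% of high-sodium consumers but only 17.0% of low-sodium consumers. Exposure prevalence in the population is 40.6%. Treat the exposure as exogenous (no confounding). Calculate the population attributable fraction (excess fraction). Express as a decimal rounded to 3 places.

p₁ = 0.219, p₀ = 0.17.
Overall risk P(Y=1) = π·p₁ + (1−π)·p₀ = 0.406×0.219 + 0.594×0.17 = 0.18989.
Under exogeneity, PAF = [P(Y=1) − p₀] / P(Y=1).
PAF = (0.18989 − 0.17) / 0.18989 ≈ 0.1048

PAF ≈ 0.105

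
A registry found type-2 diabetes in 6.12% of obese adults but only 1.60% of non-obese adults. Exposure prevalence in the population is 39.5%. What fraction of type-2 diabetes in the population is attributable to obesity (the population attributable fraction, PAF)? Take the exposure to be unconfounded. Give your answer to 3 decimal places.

p₁ = 0.0612, p₀ = 0.016.
Overall risk P(Y=1) = π·p₁ + (1−π)·p₀ = 0.395×0.0612 + 0.605×0.016 = 0.033854.
Under exogeneity, PAF = [P(Y=1) − p₀] / P(Y=1).
PAF = (0.033854 − 0.016) / 0.033854 ≈ 0.5274

PAF ≈ 0.527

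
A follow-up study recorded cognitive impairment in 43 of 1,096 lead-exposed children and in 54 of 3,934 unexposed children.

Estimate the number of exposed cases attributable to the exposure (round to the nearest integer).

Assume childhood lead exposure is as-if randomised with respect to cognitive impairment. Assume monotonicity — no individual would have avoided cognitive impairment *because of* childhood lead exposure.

about 28 cases

p₁ = P(outcome | exposed) = 43/1096 = 0.039234
p₀ = P(outcome | unexposed) = 54/3934 = 0.013726
PN = (p₁ − p₀)/p₁ = (0.039234 − 0.013726) / 0.039234 ≈ 0.65013.
Attributable cases ≈ PN × (exposed cases) = 0.65013 × 43 ≈ 27.96.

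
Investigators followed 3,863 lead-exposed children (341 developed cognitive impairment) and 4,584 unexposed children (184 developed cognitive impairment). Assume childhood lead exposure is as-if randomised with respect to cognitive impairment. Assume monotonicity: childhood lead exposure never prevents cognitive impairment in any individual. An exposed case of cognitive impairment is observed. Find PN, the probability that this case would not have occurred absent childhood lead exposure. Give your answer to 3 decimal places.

p₁ = P(outcome | exposed) = 341/3863 = 0.088273
p₀ = P(outcome | unexposed) = 184/4584 = 0.04014
Under exogeneity and monotonicity, PN = (p₁ − p₀) / p₁.
PN = (0.088273 − 0.04014) / 0.088273 = 0.048134 / 0.088273 ≈ 0.5453

PN ≈ 0.545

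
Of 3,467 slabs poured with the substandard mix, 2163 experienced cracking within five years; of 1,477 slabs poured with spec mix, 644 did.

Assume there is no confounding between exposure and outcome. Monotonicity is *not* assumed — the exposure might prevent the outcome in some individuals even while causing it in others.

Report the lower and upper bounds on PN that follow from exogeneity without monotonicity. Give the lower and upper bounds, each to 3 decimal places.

0.301 ≤ PN ≤ 0.904

p₁ = P(outcome | exposed) = 2163/3467 = 0.62388
p₀ = P(outcome | unexposed) = 644/1477 = 0.43602
Under exogeneity alone the bounds on PN are max{0,(p₁−p₀)/p₁} ≤ PN ≤ min{1,(1−p₀)/p₁}.
  lower = (p₁ − p₀)/p₁ = 0.18786 / 0.62388 ≈ 0.3011
  upper = min{1, (1 − p₀)/p₁} = 0.56398 / 0.62388 ≈ 0.9040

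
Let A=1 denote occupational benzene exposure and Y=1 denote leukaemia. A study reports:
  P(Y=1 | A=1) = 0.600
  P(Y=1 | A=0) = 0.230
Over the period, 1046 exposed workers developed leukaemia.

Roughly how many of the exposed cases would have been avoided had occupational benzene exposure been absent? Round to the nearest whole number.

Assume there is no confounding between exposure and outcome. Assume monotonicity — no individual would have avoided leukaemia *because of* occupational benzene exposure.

Let p₁ = 0.6, p₀ = 0.23.
PN = (p₁ − p₀)/p₁ = (0.6 − 0.23) / 0.6 ≈ 0.61667.
Attributable cases ≈ PN × (exposed cases) = 0.61667 × 1046 ≈ 645.03.

about 645 cases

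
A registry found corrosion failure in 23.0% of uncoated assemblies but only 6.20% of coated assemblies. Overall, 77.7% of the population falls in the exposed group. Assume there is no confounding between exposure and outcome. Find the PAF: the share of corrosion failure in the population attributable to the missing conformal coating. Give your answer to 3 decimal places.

PAF ≈ 0.678

p₁ = 0.23, p₀ = 0.062.
Overall risk P(Y=1) = π·p₁ + (1−π)·p₀ = 0.777×0.23 + 0.223×0.062 = 0.19254.
Under exogeneity, PAF = [P(Y=1) − p₀] / P(Y=1).
PAF = (0.19254 − 0.062) / 0.19254 ≈ 0.6780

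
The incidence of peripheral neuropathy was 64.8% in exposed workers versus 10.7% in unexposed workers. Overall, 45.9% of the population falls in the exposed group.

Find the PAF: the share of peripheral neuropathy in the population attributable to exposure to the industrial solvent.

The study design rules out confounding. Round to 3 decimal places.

p₁ = 0.648, p₀ = 0.107.
Overall risk P(Y=1) = π·p₁ + (1−π)·p₀ = 0.459×0.648 + 0.541×0.107 = 0.35532.
Under exogeneity, PAF = [P(Y=1) − p₀] / P(Y=1).
PAF = (0.35532 − 0.107) / 0.35532 ≈ 0.6989

PAF ≈ 0.699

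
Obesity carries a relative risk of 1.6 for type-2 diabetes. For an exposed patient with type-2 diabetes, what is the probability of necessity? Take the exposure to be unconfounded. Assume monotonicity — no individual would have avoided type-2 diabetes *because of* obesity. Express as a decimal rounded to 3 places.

PN ≈ 0.375

Under exogeneity and monotonicity, PN = (RR − 1) / RR = 1 − 1/RR.
PN = (1.6 − 1) / 1.6 = 0.6 / 1.6 ≈ 0.3750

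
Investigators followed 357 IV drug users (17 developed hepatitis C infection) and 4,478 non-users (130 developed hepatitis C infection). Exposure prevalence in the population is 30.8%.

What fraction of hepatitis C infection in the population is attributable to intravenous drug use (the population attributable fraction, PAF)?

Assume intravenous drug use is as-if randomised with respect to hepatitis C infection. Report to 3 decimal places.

p₁ = P(outcome | exposed) = 17/357 = 0.047619
p₀ = P(outcome | unexposed) = 130/4478 = 0.029031
Overall risk P(Y=1) = π·p₁ + (1−π)·p₀ = 0.308×0.047619 + 0.692×0.029031 = 0.034756.
Under exogeneity, PAF = [P(Y=1) − p₀] / P(Y=1).
PAF = (0.034756 − 0.029031) / 0.034756 ≈ 0.1647

PAF ≈ 0.165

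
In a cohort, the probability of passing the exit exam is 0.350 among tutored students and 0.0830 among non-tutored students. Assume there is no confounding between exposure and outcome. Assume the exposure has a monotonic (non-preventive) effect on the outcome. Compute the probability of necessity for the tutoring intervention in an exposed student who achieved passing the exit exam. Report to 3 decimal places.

PN ≈ 0.763

Let p₁ = 0.35, p₀ = 0.083.
Under exogeneity and monotonicity, PN = (p₁ − p₀) / p₁.
PN = (0.35 − 0.083) / 0.35 = 0.267 / 0.35 ≈ 0.7629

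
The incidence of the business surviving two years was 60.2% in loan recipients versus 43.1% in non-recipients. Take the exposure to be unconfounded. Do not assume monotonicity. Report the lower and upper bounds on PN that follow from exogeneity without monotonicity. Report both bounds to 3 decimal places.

p₁ = 0.602, p₀ = 0.431.
Under exogeneity alone the bounds on PN are max{0,(p₁−p₀)/p₁} ≤ PN ≤ min{1,(1−p₀)/p₁}.
  lower = (p₁ − p₀)/p₁ = 0.171 / 0.602 ≈ 0.2841
  upper = min{1, (1 − p₀)/p₁} = 0.569 / 0.602 ≈ 0.9452

0.284 ≤ PN ≤ 0.945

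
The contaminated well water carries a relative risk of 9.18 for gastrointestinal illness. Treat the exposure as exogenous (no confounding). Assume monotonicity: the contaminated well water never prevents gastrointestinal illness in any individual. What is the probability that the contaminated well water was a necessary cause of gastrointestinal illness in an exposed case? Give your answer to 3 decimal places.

Under exogeneity and monotonicity, PN = (RR − 1) / RR = 1 − 1/RR.
PN = (9.18 − 1) / 9.18 = 8.18 / 9.18 ≈ 0.8911

PN ≈ 0.891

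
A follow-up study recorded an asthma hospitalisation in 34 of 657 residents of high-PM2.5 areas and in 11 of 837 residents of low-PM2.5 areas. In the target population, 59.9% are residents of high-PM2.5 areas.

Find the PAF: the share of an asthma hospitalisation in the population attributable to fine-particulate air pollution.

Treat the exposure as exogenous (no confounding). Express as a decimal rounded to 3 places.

PAF ≈ 0.638

p₁ = P(outcome | exposed) = 34/657 = 0.05175
p₀ = P(outcome | unexposed) = 11/837 = 0.013142
Overall risk P(Y=1) = π·p₁ + (1−π)·p₀ = 0.599×0.05175 + 0.401×0.013142 = 0.036268.
Under exogeneity, PAF = [P(Y=1) − p₀] / P(Y=1).
PAF = (0.036268 − 0.013142) / 0.036268 ≈ 0.6376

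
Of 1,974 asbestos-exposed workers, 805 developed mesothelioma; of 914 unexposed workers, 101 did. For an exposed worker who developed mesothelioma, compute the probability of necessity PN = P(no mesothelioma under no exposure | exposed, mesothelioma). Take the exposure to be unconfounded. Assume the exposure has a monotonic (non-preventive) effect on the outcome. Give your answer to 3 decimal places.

p₁ = P(outcome | exposed) = 805/1974 = 0.4078
p₀ = P(outcome | unexposed) = 101/914 = 0.1105
Under exogeneity and monotonicity, PN = (p₁ − p₀) / p₁.
PN = (0.4078 − 0.1105) / 0.4078 = 0.2973 / 0.4078 ≈ 0.7290

PN ≈ 0.729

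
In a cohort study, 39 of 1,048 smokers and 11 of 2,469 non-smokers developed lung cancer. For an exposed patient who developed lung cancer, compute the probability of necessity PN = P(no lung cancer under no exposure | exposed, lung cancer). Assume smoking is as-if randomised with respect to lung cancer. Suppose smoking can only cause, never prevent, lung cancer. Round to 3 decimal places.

PN ≈ 0.880

p₁ = P(outcome | exposed) = 39/1048 = 0.037214
p₀ = P(outcome | unexposed) = 11/2469 = 0.0044552
Under exogeneity and monotonicity, PN = (p₁ − p₀) / p₁.
PN = (0.037214 − 0.0044552) / 0.037214 = 0.032758 / 0.037214 ≈ 0.8803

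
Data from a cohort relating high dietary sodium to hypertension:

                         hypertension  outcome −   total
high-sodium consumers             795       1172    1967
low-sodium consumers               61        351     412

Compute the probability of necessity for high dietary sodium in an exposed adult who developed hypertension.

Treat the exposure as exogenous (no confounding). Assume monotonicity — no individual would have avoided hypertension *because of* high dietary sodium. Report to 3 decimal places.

p₁ = P(outcome | exposed) = 795/1967 = 0.40417
p₀ = P(outcome | unexposed) = 61/412 = 0.14806
Under exogeneity and monotonicity, PN = (p₁ − p₀)/p₁.
PN = (0.40417 − 0.14806) / 0.40417 ≈ 0.6337

PN ≈ 0.634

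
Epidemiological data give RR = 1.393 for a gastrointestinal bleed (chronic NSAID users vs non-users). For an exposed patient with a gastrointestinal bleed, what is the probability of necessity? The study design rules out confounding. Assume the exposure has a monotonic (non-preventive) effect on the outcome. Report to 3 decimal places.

Under exogeneity and monotonicity, PN = (RR − 1) / RR = 1 − 1/RR.
PN = (1.393 − 1) / 1.393 = 0.393 / 1.393 ≈ 0.2821

PN ≈ 0.282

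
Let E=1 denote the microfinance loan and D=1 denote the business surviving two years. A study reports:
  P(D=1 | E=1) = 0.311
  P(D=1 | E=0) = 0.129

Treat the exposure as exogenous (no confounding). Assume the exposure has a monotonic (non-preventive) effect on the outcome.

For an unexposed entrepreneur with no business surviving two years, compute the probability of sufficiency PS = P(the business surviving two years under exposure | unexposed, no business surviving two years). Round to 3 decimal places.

Let p₁ = 0.311, p₀ = 0.129.
Under exogeneity and monotonicity, PS = (p₁ − p₀) / (1 − p₀).
PS = (0.311 − 0.129) / (1 − 0.129) = 0.182 / 0.871 ≈ 0.2090

PS ≈ 0.209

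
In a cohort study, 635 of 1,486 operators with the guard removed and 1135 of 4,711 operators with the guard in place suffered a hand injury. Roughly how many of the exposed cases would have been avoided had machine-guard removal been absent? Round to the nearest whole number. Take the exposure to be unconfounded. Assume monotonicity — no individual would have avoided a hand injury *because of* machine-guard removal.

p₁ = P(outcome | exposed) = 635/1486 = 0.42732
p₀ = P(outcome | unexposed) = 1135/4711 = 0.24093
PN = (p₁ − p₀)/p₁ = (0.42732 − 0.24093) / 0.42732 ≈ 0.43620.
Attributable cases ≈ PN × (exposed cases) = 0.43620 × 635 ≈ 276.98.

about 277 cases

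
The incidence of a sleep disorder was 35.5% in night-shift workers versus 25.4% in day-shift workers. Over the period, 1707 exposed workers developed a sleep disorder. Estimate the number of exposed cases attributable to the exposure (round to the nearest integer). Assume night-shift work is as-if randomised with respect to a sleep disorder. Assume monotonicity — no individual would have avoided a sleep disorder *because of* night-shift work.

p₁ = 0.355, p₀ = 0.254.
PN = (p₁ − p₀)/p₁ = (0.355 − 0.254) / 0.355 ≈ 0.28451.
Attributable cases ≈ PN × (exposed cases) = 0.28451 × 1707 ≈ 485.65.

about 486 cases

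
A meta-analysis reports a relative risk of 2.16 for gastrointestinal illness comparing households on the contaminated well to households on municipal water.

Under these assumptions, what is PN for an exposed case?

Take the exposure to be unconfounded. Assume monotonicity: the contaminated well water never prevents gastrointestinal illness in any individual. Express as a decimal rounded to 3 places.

Under exogeneity and monotonicity, PN = (RR − 1) / RR = 1 − 1/RR.
PN = (2.16 − 1) / 2.16 = 1.16 / 2.16 ≈ 0.5370

PN ≈ 0.537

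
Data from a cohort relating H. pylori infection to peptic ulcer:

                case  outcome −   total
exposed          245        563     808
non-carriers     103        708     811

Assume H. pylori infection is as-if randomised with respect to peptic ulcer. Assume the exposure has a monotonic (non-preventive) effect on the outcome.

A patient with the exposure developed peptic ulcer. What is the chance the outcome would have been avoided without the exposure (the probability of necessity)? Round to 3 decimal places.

PN ≈ 0.581

p₁ = P(outcome | exposed) = 245/808 = 0.30322
p₀ = P(outcome | unexposed) = 103/811 = 0.127
Under exogeneity and monotonicity, PN = (p₁ − p₀)/p₁.
PN = (0.30322 − 0.127) / 0.30322 ≈ 0.5811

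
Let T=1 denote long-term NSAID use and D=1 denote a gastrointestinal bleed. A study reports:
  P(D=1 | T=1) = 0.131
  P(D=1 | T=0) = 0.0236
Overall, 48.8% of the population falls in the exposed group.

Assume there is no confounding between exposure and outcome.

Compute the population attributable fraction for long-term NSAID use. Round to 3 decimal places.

Let p₁ = 0.131, p₀ = 0.0236.
Overall risk P(Y=1) = π·p₁ + (1−π)·p₀ = 0.488×0.131 + 0.512×0.0236 = 0.076011.
Under exogeneity, PAF = [P(Y=1) − p₀] / P(Y=1).
PAF = (0.076011 − 0.0236) / 0.076011 ≈ 0.6895

PAF ≈ 0.690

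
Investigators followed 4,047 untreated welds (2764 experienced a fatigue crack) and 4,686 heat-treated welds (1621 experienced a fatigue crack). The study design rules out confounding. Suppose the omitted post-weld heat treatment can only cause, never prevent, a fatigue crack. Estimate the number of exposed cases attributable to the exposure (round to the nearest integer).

p₁ = P(outcome | exposed) = 2764/4047 = 0.68298
p₀ = P(outcome | unexposed) = 1621/4686 = 0.34592
PN = (p₁ − p₀)/p₁ = (0.68298 − 0.34592) / 0.68298 ≈ 0.49350.
Attributable cases ≈ PN × (exposed cases) = 0.49350 × 2764 ≈ 1364.05.

about 1364 cases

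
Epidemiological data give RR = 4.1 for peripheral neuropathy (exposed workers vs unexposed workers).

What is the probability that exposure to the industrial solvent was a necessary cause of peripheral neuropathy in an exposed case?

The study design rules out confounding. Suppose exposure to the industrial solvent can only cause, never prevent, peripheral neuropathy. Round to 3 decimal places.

Under exogeneity and monotonicity, PN = (RR − 1) / RR = 1 − 1/RR.
PN = (4.1 − 1) / 4.1 = 3.1 / 4.1 ≈ 0.7561

PN ≈ 0.756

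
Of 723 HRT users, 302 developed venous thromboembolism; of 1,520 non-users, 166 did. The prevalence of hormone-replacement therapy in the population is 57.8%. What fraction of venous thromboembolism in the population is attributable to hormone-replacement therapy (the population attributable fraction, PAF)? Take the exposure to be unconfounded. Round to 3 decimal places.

p₁ = P(outcome | exposed) = 302/723 = 0.4177
p₀ = P(outcome | unexposed) = 166/1520 = 0.10921
Overall risk P(Y=1) = π·p₁ + (1−π)·p₀ = 0.578×0.4177 + 0.422×0.10921 = 0.28752.
Under exogeneity, PAF = [P(Y=1) − p₀] / P(Y=1).
PAF = (0.28752 − 0.10921) / 0.28752 ≈ 0.6202

PAF ≈ 0.620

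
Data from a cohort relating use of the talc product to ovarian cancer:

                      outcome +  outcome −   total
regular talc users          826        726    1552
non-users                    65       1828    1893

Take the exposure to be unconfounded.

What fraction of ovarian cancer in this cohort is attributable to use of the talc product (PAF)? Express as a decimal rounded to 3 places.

p₁ = P(outcome | exposed) = 826/1552 = 0.53222
p₀ = P(outcome | unexposed) = 65/1893 = 0.034337
Exposure prevalence π = 1552/3445 = 0.45051; overall risk P(Y=1) = 0.25864.
Under exogeneity, PAF = [P(Y=1) − p₀]/P(Y=1).
PAF = (0.25864 − 0.034337) / 0.25864 ≈ 0.8672

PAF ≈ 0.867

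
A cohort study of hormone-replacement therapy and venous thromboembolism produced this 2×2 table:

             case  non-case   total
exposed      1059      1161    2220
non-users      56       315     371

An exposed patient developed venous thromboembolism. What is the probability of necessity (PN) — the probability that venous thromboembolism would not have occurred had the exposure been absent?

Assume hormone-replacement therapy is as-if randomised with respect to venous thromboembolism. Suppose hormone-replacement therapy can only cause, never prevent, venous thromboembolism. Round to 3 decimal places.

PN ≈ 0.684

p₁ = P(outcome | exposed) = 1059/2220 = 0.47703
p₀ = P(outcome | unexposed) = 56/371 = 0.15094
Under exogeneity and monotonicity, PN = (p₁ − p₀)/p₁.
PN = (0.47703 − 0.15094) / 0.47703 ≈ 0.6836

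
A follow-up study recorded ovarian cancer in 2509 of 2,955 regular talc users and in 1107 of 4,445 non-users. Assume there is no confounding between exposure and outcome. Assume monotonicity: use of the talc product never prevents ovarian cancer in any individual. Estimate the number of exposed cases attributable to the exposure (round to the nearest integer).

about 1773 cases

p₁ = P(outcome | exposed) = 2509/2955 = 0.84907
p₀ = P(outcome | unexposed) = 1107/4445 = 0.24904
PN = (p₁ − p₀)/p₁ = (0.84907 − 0.24904) / 0.84907 ≈ 0.70669.
Attributable cases ≈ PN × (exposed cases) = 0.70669 × 2509 ≈ 1773.08.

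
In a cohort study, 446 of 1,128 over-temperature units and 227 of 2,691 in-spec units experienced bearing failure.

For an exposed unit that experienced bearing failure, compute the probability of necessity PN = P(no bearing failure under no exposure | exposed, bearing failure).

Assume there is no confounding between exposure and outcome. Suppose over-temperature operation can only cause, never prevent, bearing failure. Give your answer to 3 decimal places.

PN ≈ 0.787

p₁ = P(outcome | exposed) = 446/1128 = 0.39539
p₀ = P(outcome | unexposed) = 227/2691 = 0.084355
Under exogeneity and monotonicity, PN = (p₁ − p₀) / p₁.
PN = (0.39539 − 0.084355) / 0.39539 = 0.31103 / 0.39539 ≈ 0.7867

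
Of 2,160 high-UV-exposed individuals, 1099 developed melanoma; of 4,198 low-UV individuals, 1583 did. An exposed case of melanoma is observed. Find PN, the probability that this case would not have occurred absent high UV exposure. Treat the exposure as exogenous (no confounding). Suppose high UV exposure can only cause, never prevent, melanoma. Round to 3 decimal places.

p₁ = P(outcome | exposed) = 1099/2160 = 0.5088
p₀ = P(outcome | unexposed) = 1583/4198 = 0.37708
Under exogeneity and monotonicity, PN = (p₁ − p₀) / p₁.
PN = (0.5088 − 0.37708) / 0.5088 = 0.13171 / 0.5088 ≈ 0.2589

PN ≈ 0.259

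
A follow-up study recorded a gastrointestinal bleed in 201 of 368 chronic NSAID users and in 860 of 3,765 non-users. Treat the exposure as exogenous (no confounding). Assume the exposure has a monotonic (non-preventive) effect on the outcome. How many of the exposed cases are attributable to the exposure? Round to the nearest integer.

about 117 cases

p₁ = P(outcome | exposed) = 201/368 = 0.5462
p₀ = P(outcome | unexposed) = 860/3765 = 0.22842
PN = (p₁ − p₀)/p₁ = (0.5462 − 0.22842) / 0.5462 ≈ 0.58180.
Attributable cases ≈ PN × (exposed cases) = 0.58180 × 201 ≈ 116.94.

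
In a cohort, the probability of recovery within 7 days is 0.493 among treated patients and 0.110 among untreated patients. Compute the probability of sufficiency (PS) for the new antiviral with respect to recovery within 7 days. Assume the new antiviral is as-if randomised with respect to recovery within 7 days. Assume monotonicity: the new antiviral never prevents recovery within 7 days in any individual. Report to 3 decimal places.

PS ≈ 0.430

Let p₁ = 0.493, p₀ = 0.11.
Under exogeneity and monotonicity, PS = (p₁ − p₀) / (1 − p₀).
PS = (0.493 − 0.11) / (1 − 0.11) = 0.383 / 0.89 ≈ 0.4303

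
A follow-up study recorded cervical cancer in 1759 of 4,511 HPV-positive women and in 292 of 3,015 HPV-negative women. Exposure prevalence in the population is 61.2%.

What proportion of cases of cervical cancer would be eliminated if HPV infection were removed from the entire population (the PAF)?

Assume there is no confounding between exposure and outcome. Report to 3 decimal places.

p₁ = P(outcome | exposed) = 1759/4511 = 0.38994
p₀ = P(outcome | unexposed) = 292/3015 = 0.096849
Overall risk P(Y=1) = π·p₁ + (1−π)·p₀ = 0.612×0.38994 + 0.388×0.096849 = 0.27622.
Under exogeneity, PAF = [P(Y=1) − p₀] / P(Y=1).
PAF = (0.27622 − 0.096849) / 0.27622 ≈ 0.6494

PAF ≈ 0.649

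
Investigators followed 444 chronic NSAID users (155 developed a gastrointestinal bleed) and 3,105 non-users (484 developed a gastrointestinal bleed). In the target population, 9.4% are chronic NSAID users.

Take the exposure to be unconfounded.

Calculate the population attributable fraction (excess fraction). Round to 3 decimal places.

PAF ≈ 0.104

p₁ = P(outcome | exposed) = 155/444 = 0.3491
p₀ = P(outcome | unexposed) = 484/3105 = 0.15588
Overall risk P(Y=1) = π·p₁ + (1−π)·p₀ = 0.094×0.3491 + 0.906×0.15588 = 0.17404.
Under exogeneity, PAF = [P(Y=1) − p₀] / P(Y=1).
PAF = (0.17404 − 0.15588) / 0.17404 ≈ 0.1044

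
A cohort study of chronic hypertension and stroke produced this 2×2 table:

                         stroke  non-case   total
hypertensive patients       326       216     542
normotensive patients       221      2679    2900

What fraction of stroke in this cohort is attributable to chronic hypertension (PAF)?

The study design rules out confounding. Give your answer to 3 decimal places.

p₁ = P(outcome | exposed) = 326/542 = 0.60148
p₀ = P(outcome | unexposed) = 221/2900 = 0.076207
Exposure prevalence π = 542/3442 = 0.15747; overall risk P(Y=1) = 0.15892.
Under exogeneity, PAF = [P(Y=1) − p₀]/P(Y=1).
PAF = (0.15892 − 0.076207) / 0.15892 ≈ 0.5205

PAF ≈ 0.520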